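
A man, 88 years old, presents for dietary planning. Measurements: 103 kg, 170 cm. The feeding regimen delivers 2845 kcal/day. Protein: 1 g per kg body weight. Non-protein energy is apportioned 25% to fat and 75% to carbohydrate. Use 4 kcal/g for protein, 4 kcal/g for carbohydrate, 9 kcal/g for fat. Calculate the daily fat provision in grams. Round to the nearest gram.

68 g/day

Protein = 1 × 103 = 103 g → 103 × 4 = 412 kcal.
Non-protein calories = 2845 − 412 = 2433 kcal.
Fat: 25% × 2433 = 608.25 kcal; carbohydrate: 1824.75 kcal.
Fat: 608.25 kcal ÷ 9 kcal/g = 67.5833 g.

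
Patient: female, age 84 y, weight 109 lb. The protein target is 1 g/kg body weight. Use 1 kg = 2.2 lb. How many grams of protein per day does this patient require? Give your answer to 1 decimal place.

Weight in kg = 109 ÷ 2.2 = 49.5455 kg.
Protein = 1 g/kg × 49.5455 kg = 49.5455 g/day.

49.5 g/day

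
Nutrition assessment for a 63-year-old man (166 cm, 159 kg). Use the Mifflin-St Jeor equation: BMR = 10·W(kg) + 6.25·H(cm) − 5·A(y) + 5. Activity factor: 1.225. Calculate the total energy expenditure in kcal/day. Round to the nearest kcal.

Mifflin-St Jeor (male): BMR = 10(159) + 6.25(166) − 5(63) + 5 = 1590 + 1037.5 − 315 + 5 = 2317.5 kcal/day.
TEE = BMR × activity factor = 2317.5 × 1.225 = 2838.9375 kcal/day.

2839 kcal/day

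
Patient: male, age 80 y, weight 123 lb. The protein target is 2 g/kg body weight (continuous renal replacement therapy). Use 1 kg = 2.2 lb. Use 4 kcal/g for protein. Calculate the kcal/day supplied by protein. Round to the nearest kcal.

Weight in kg = 123 ÷ 2.2 = 55.9091 kg.
Protein = 2 g/kg × 55.9091 kg = 111.8182 g/day.
Protein energy = 111.8182 g × 4 kcal/g = 447.2727 kcal/day.

447 kcal/day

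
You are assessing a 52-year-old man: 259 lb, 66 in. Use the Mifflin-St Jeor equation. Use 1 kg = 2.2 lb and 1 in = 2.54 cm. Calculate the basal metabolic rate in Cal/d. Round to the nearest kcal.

Convert to metric: weight = 259 ÷ 2.2 = 117.7273 kg; height = 66 × 2.54 = 167.64 cm.
Mifflin-St Jeor (male): BMR = 10(117.7273) + 6.25(167.64) − 5(52) + 5 = 1177.2727 + 1047.75 − 260 + 5 = 1970.0227 kcal/day.

1970 Cal/d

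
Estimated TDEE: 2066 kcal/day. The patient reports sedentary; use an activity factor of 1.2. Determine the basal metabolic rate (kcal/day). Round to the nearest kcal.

1722 kcal/day

BMR = TEE ÷ activity factor = 2066 ÷ 1.2 = 1721.6667 kcal/day.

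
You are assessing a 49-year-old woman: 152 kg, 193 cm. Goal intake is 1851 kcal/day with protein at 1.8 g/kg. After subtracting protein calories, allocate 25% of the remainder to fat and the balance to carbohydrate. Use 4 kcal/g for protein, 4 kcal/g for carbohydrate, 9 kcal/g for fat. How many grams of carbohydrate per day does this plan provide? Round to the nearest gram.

Protein = 1.8 × 152 = 273.6 g → 273.6 × 4 = 1094.4 kcal.
Non-protein calories = 1851 − 1094.4 = 756.6 kcal.
Fat: 25% × 756.6 = 189.15 kcal; carbohydrate: 567.45 kcal.
Carbohydrate: 567.45 kcal ÷ 4 kcal/g = 141.8625 g.

142 g/day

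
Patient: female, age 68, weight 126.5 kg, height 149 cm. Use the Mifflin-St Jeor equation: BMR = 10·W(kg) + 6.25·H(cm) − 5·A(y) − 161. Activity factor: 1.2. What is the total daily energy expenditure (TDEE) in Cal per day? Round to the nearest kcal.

2034 Cal per day

Mifflin-St Jeor (female): BMR = 10(126.5) + 6.25(149) − 5(68) − 161 = 1265 + 931.25 − 340 − 161 = 1695.25 kcal/day.
TEE = BMR × activity factor = 1695.25 × 1.2 = 2034.3 kcal/day.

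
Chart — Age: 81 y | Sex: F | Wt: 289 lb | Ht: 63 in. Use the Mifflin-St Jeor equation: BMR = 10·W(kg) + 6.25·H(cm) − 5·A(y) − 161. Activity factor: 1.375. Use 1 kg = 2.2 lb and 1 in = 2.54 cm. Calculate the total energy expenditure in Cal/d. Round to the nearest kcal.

2403 Cal/d

Convert to metric: weight = 289 ÷ 2.2 = 131.3636 kg; height = 63 × 2.54 = 160.02 cm.
Mifflin-St Jeor (female): BMR = 10(131.3636) + 6.25(160.02) − 5(81) − 161 = 1313.6364 + 1000.125 − 405 − 161 = 1747.7614 kcal/day.
TEE = BMR × activity factor = 1747.7614 × 1.375 = 2403.1719 kcal/day.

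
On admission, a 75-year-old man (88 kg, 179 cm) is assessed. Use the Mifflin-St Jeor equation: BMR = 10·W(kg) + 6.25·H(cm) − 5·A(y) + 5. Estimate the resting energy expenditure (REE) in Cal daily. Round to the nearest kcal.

1629 Cal daily

Mifflin-St Jeor (male): BMR = 10(88) + 6.25(179) − 5(75) + 5 = 880 + 1118.75 − 375 + 5 = 1628.75 kcal/day.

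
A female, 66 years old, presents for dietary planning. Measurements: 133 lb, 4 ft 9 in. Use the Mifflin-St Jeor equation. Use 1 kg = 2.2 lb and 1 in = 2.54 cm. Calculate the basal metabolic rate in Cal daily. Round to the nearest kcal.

Convert to metric: weight = 133 ÷ 2.2 = 60.4545 kg; height = (4×12 + 9) × 2.54 = 57 × 2.54 = 144.78 cm.
Mifflin-St Jeor (female): BMR = 10(60.4545) + 6.25(144.78) − 5(66) − 161 = 604.5455 + 904.875 − 330 − 161 = 1018.4205 kcal/day.

1018 Cal daily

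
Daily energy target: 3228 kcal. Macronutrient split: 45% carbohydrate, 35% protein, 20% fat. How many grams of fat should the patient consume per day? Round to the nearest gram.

Fat energy = 20% × 3228 = 645.6 kcal.
At 9 kcal/g: 645.6 ÷ 9 = 71.7333 g.

72 g/day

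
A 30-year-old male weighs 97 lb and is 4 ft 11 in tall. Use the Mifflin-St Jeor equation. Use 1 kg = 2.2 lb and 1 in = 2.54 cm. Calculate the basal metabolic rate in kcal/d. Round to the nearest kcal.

1233 kcal/d

Convert to metric: weight = 97 ÷ 2.2 = 44.0909 kg; height = (4×12 + 11) × 2.54 = 59 × 2.54 = 149.86 cm.
Mifflin-St Jeor (male): BMR = 10(44.0909) + 6.25(149.86) − 5(30) + 5 = 440.9091 + 936.625 − 150 + 5 = 1232.5341 kcal/day.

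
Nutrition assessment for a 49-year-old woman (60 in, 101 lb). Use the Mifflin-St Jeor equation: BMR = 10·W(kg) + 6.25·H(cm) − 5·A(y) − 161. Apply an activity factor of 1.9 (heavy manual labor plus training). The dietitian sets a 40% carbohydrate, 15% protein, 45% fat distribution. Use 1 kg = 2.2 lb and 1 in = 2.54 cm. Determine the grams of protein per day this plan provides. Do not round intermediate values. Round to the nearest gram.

Convert to metric: weight = 101 ÷ 2.2 = 45.9091 kg; height = 60 × 2.54 = 152.4 cm.
Mifflin-St Jeor (female): BMR = 10(45.9091) + 6.25(152.4) − 5(49) − 161 = 459.0909 + 952.5 − 245 − 161 = 1005.5909 kcal/day.
TEE = 1005.5909 × 1.9 = 1910.6227 kcal/day.
Protein energy = 15% × 1910.6227 = 286.5934 kcal.
Protein = 286.5934 ÷ 4 kcal/g = 71.6484 g.

72 g/day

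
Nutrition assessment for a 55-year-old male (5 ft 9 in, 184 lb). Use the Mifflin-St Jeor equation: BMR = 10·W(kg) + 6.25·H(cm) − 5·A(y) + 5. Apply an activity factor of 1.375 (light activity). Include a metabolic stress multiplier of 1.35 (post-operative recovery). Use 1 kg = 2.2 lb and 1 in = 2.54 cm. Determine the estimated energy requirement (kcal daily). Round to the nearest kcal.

Convert to metric: weight = 184 ÷ 2.2 = 83.6364 kg; height = (5×12 + 9) × 2.54 = 69 × 2.54 = 175.26 cm.
Mifflin-St Jeor (male): BMR = 10(83.6364) + 6.25(175.26) − 5(55) + 5 = 836.3636 + 1095.375 − 275 + 5 = 1661.7386 kcal/day.
TEE = BMR × activity factor = 1661.7386 × 1.375 = 2284.8906 kcal/day.
Apply stress factor: 2284.8906 × 1.35 = 3084.6023 kcal/day.

3085 kcal daily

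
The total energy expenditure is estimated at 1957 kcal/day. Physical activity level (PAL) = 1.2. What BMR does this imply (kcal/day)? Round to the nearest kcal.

BMR = TEE ÷ activity factor = 1957 ÷ 1.2 = 1630.8333 kcal/day.

1631 kcal/day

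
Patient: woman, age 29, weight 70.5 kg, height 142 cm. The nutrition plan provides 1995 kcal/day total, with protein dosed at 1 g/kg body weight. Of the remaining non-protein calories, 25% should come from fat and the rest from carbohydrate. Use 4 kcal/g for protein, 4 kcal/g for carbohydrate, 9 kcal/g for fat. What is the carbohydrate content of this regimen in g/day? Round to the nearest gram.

321 g/day

Protein = 1 × 70.5 = 70.5 g → 70.5 × 4 = 282 kcal.
Non-protein calories = 1995 − 282 = 1713 kcal.
Fat: 25% × 1713 = 428.25 kcal; carbohydrate: 1284.75 kcal.
Carbohydrate: 1284.75 kcal ÷ 4 kcal/g = 321.1875 g.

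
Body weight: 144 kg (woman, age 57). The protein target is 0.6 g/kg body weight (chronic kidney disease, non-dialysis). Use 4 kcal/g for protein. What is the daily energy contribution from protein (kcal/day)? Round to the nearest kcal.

Protein = 0.6 g/kg × 144 kg = 86.4 g/day.
Protein energy = 86.4 g × 4 kcal/g = 345.6 kcal/day.

346 kcal/day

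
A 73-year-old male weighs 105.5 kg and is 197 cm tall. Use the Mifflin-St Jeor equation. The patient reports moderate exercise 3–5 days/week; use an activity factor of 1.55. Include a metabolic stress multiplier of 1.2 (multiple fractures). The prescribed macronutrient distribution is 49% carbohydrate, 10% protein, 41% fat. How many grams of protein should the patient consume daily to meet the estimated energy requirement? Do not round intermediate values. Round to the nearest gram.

90 g/day

Mifflin-St Jeor (male): BMR = 10(105.5) + 6.25(197) − 5(73) + 5 = 1055 + 1231.25 − 365 + 5 = 1926.25 kcal/day.
TEE = 1926.25 × 1.55 = 2985.6875 kcal/day.
With stress factor 1.2: 2985.6875 × 1.2 = 3582.825 kcal/day.
Protein energy = 10% × 3582.825 = 358.2825 kcal.
Protein = 358.2825 ÷ 4 kcal/g = 89.5706 g.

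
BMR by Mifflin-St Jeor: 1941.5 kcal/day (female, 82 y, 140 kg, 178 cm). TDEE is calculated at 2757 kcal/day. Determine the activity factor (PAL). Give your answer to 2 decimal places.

1.42

Activity factor = TEE ÷ BMR = 2757 ÷ 1941.5 = 1.42.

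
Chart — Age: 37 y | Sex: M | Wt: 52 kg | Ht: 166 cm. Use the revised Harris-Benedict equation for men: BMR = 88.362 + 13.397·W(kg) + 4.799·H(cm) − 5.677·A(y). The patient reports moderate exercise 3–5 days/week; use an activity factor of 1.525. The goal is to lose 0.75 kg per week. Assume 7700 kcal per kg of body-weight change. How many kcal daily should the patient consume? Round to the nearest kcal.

1267 kcal daily

Harris-Benedict: BMR = 88.362 + 13.397(52) + 4.799(166) − 5.677(37) = 1371.591 kcal/day.
TEE = 1371.591 × 1.525 = 2091.6763 kcal/day.
Required daily deficit = 0.75 × 7700 ÷ 7 = 825 kcal/day.
Target intake = 2091.6763 − 825 = 1266.6763 kcal/day.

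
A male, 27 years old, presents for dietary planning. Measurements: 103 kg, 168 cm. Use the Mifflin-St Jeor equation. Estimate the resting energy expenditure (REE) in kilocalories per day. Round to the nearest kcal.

1950 kilocalories per day

Mifflin-St Jeor (male): BMR = 10(103) + 6.25(168) − 5(27) + 5 = 1030 + 1050 − 135 + 5 = 1950 kcal/day.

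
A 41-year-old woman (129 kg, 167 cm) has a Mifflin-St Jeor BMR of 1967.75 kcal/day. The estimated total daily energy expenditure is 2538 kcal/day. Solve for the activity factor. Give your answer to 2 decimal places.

1.29

Activity factor = TEE ÷ BMR = 2538 ÷ 1967.75 = 1.29.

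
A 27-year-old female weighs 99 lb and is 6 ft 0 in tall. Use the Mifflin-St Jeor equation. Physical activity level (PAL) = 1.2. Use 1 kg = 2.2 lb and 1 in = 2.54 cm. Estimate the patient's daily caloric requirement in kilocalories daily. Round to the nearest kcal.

Convert to metric: weight = 99 ÷ 2.2 = 45 kg; height = (6×12 + 0) × 2.54 = 72 × 2.54 = 182.88 cm.
Mifflin-St Jeor (female): BMR = 10(45) + 6.25(182.88) − 5(27) − 161 = 450 + 1143 − 135 − 161 = 1297 kcal/day.
TEE = BMR × activity factor = 1297 × 1.2 = 1556.4 kcal/day.

1556 kilocalories daily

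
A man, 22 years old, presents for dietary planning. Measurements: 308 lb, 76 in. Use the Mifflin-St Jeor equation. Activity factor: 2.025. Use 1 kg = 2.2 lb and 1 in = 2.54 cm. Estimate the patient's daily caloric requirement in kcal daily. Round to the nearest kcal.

5066 kcal daily

Convert to metric: weight = 308 ÷ 2.2 = 140 kg; height = 76 × 2.54 = 193.04 cm.
Mifflin-St Jeor (male): BMR = 10(140) + 6.25(193.04) − 5(22) + 5 = 1400 + 1206.5 − 110 + 5 = 2501.5 kcal/day.
TEE = BMR × activity factor = 2501.5 × 2.025 = 5065.5375 kcal/day.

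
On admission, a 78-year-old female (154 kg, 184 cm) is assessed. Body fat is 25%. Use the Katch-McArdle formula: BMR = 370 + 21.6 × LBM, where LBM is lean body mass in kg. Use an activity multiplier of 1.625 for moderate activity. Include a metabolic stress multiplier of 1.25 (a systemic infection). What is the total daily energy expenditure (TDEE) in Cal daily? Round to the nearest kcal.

LBM = 154 × (1 − 0.25) = 115.5 kg. Katch-McArdle: BMR = 370 + 21.6 × 115.5 = 2864.8 kcal/day.
TEE = BMR × activity factor = 2864.8 × 1.625 = 4655.3 kcal/day.
Apply stress factor: 4655.3 × 1.25 = 5819.125 kcal/day.

5819 Cal daily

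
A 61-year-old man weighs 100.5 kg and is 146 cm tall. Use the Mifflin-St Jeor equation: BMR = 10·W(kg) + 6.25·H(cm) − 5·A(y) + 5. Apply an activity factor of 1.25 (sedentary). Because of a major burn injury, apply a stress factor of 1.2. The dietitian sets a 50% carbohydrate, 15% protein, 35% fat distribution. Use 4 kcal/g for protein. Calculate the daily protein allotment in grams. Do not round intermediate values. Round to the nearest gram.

Mifflin-St Jeor (male): BMR = 10(100.5) + 6.25(146) − 5(61) + 5 = 1005 + 912.5 − 305 + 5 = 1617.5 kcal/day.
TEE = 1617.5 × 1.25 = 2021.875 kcal/day.
With stress factor 1.2: 2021.875 × 1.2 = 2426.25 kcal/day.
Protein energy = 15% × 2426.25 = 363.9375 kcal.
Protein = 363.9375 ÷ 4 kcal/g = 90.9844 g.

91 g/day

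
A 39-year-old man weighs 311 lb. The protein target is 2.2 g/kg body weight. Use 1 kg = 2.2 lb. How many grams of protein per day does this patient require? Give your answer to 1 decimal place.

311.0 g/day

Weight in kg = 311 ÷ 2.2 = 141.3636 kg.
Protein = 2.2 g/kg × 141.3636 kg = 311 g/day.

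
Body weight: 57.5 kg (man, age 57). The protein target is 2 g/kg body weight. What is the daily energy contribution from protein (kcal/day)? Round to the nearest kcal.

Protein = 2 g/kg × 57.5 kg = 115 g/day.
Protein energy = 115 g × 4 kcal/g = 460 kcal/day.

460 kcal/day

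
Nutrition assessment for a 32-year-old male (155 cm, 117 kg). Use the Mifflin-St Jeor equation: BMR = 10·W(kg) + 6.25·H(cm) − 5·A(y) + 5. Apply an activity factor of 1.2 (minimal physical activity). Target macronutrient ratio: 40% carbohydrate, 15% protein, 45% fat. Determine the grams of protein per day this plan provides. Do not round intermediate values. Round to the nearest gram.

89 g/day

Mifflin-St Jeor (male): BMR = 10(117) + 6.25(155) − 5(32) + 5 = 1170 + 968.75 − 160 + 5 = 1983.75 kcal/day.
TEE = 1983.75 × 1.2 = 2380.5 kcal/day.
Protein energy = 15% × 2380.5 = 357.075 kcal.
Protein = 357.075 ÷ 4 kcal/g = 89.2688 g.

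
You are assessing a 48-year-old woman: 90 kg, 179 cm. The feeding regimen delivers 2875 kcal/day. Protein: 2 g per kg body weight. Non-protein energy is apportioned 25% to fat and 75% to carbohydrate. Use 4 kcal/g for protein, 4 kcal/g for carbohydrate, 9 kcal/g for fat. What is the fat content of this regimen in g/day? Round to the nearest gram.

60 g/day

Protein = 2 × 90 = 180 g → 180 × 4 = 720 kcal.
Non-protein calories = 2875 − 720 = 2155 kcal.
Fat: 25% × 2155 = 538.75 kcal; carbohydrate: 1616.25 kcal.
Fat: 538.75 kcal ÷ 9 kcal/g = 59.8611 g.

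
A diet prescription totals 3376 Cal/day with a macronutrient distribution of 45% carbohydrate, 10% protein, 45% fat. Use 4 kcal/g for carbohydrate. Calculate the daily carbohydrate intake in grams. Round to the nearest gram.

Carbohydrate energy = 45% × 3376 = 1519.2 kcal.
At 4 kcal/g: 1519.2 ÷ 4 = 379.8 g.

380 g/day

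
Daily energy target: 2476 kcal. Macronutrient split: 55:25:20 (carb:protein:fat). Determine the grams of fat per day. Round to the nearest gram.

Fat energy = 20% × 2476 = 495.2 kcal.
At 9 kcal/g: 495.2 ÷ 9 = 55.0222 g.

55 g/day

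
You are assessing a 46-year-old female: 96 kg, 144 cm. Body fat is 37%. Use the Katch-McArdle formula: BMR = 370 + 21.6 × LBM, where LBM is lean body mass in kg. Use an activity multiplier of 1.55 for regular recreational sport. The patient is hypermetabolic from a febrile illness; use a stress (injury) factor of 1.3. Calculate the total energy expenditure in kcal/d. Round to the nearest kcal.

LBM = 96 × (1 − 0.37) = 60.48 kg. Katch-McArdle: BMR = 370 + 21.6 × 60.48 = 1676.368 kcal/day.
TEE = BMR × activity factor = 1676.368 × 1.55 = 2598.3704 kcal/day.
Apply stress factor: 2598.3704 × 1.3 = 3377.8815 kcal/day.

3378 kcal/d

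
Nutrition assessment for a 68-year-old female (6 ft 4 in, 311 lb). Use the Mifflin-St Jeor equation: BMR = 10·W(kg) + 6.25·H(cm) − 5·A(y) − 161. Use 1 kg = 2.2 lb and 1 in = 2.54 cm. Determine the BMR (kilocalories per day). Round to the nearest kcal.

Convert to metric: weight = 311 ÷ 2.2 = 141.3636 kg; height = (6×12 + 4) × 2.54 = 76 × 2.54 = 193.04 cm.
Mifflin-St Jeor (female): BMR = 10(141.3636) + 6.25(193.04) − 5(68) − 161 = 1413.6364 + 1206.5 − 340 − 161 = 2119.1364 kcal/day.

2119 kilocalories per day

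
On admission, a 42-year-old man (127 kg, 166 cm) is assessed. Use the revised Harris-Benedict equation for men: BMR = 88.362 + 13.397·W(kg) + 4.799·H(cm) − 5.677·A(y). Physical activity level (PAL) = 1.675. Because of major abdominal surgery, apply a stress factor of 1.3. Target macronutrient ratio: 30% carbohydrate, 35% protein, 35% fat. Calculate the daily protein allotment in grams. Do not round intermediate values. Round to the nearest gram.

Harris-Benedict: BMR = 88.362 + 13.397(127) + 4.799(166) − 5.677(42) = 2347.981 kcal/day.
TEE = 2347.981 × 1.675 = 3932.8682 kcal/day.
With stress factor 1.3: 3932.8682 × 1.3 = 5112.7286 kcal/day.
Protein energy = 35% × 5112.7286 = 1789.455 kcal.
Protein = 1789.455 ÷ 4 kcal/g = 447.3638 g.

447 g/day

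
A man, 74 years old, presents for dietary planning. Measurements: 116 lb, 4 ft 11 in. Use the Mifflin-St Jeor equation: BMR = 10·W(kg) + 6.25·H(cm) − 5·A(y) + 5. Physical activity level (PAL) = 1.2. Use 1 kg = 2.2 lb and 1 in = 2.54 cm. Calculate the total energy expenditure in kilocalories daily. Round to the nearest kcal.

1319 kilocalories daily

Convert to metric: weight = 116 ÷ 2.2 = 52.7273 kg; height = (4×12 + 11) × 2.54 = 59 × 2.54 = 149.86 cm.
Mifflin-St Jeor (male): BMR = 10(52.7273) + 6.25(149.86) − 5(74) + 5 = 527.2727 + 936.625 − 370 + 5 = 1098.8977 kcal/day.
TEE = BMR × activity factor = 1098.8977 × 1.2 = 1318.6773 kcal/day.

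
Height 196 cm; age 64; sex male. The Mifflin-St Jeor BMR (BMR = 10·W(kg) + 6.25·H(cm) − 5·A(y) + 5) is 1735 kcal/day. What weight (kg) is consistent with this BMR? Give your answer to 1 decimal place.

82.5 kg

1735 = 10·W + 6.25(196) − 5(64) + 5
10·W = 1735 − 910 = 825, so W = 82.5 kg.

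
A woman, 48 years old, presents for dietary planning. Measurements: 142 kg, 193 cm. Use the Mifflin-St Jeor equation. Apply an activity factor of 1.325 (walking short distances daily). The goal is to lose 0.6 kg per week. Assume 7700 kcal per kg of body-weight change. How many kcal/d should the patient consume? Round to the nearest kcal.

Mifflin-St Jeor (female): BMR = 10(142) + 6.25(193) − 5(48) − 161 = 1420 + 1206.25 − 240 − 161 = 2225.25 kcal/day.
TEE = 2225.25 × 1.325 = 2948.4563 kcal/day.
Required daily deficit = 0.6 × 7700 ÷ 7 = 660 kcal/day.
Target intake = 2948.4563 − 660 = 2288.4563 kcal/day.

2288 kcal/d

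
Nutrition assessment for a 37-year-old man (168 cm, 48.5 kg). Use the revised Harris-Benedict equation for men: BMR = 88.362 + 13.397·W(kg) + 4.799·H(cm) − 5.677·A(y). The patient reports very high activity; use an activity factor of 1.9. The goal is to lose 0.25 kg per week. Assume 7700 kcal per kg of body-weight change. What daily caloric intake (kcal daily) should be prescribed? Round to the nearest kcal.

2260 kcal daily

Harris-Benedict: BMR = 88.362 + 13.397(48.5) + 4.799(168) − 5.677(37) = 1334.2995 kcal/day.
TEE = 1334.2995 × 1.9 = 2535.1691 kcal/day.
Required daily deficit = 0.25 × 7700 ÷ 7 = 275 kcal/day.
Target intake = 2535.1691 − 275 = 2260.1691 kcal/day.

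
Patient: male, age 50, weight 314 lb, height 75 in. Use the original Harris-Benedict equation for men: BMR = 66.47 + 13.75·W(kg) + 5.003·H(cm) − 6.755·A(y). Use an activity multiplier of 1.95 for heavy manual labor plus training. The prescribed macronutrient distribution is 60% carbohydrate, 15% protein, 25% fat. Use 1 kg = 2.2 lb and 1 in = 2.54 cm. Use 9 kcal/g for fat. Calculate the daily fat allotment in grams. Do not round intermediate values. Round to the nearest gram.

143 g/day

Convert to metric: weight = 314 ÷ 2.2 = 142.7273 kg; height = 75 × 2.54 = 190.5 cm.
Harris-Benedict: BMR = 66.47 + 13.75(142.7273) + 5.003(190.5) − 6.755(50) = 2644.2915 kcal/day.
TEE = 2644.2915 × 1.95 = 5156.3684 kcal/day.
Fat energy = 25% × 5156.3684 = 1289.0921 kcal.
Fat = 1289.0921 ÷ 9 kcal/g = 143.2325 g.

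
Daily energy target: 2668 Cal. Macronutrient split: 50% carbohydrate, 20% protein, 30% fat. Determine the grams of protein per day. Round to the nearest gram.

Protein energy = 20% × 2668 = 533.6 kcal.
At 4 kcal/g: 533.6 ÷ 4 = 133.4 g.

133 g/day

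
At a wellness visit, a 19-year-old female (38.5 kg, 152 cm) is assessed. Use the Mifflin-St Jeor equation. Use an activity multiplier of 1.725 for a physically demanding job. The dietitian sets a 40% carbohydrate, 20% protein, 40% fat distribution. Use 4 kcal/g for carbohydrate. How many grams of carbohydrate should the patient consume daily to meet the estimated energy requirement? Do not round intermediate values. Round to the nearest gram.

186 g/day

Mifflin-St Jeor (female): BMR = 10(38.5) + 6.25(152) − 5(19) − 161 = 385 + 950 − 95 − 161 = 1079 kcal/day.
TEE = 1079 × 1.725 = 1861.275 kcal/day.
Carbohydrate energy = 40% × 1861.275 = 744.51 kcal.
Carbohydrate = 744.51 ÷ 4 kcal/g = 186.1275 g.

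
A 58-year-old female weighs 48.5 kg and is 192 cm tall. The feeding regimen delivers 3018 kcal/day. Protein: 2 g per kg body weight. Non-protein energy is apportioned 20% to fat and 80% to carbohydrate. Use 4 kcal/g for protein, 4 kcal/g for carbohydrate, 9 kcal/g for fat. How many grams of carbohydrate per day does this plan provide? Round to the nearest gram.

526 g/day

Protein = 2 × 48.5 = 97 g → 97 × 4 = 388 kcal.
Non-protein calories = 3018 − 388 = 2630 kcal.
Fat: 20% × 2630 = 526 kcal; carbohydrate: 2104 kcal.
Carbohydrate: 2104 kcal ÷ 4 kcal/g = 526 g.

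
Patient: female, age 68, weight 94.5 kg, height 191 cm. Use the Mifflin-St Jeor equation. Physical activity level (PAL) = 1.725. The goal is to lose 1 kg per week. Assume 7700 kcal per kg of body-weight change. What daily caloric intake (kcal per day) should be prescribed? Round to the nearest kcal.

Mifflin-St Jeor (female): BMR = 10(94.5) + 6.25(191) − 5(68) − 161 = 945 + 1193.75 − 340 − 161 = 1637.75 kcal/day.
TEE = 1637.75 × 1.725 = 2825.1188 kcal/day.
Required daily deficit = 1 × 7700 ÷ 7 = 1100 kcal/day.
Target intake = 2825.1188 − 1100 = 1725.1188 kcal/day.

1725 kcal per day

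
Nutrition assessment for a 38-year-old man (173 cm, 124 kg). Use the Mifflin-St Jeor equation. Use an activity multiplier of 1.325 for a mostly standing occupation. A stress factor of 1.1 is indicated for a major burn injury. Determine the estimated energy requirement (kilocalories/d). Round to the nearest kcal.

3114 kilocalories/d

Mifflin-St Jeor (male): BMR = 10(124) + 6.25(173) − 5(38) + 5 = 1240 + 1081.25 − 190 + 5 = 2136.25 kcal/day.
TEE = BMR × activity factor = 2136.25 × 1.325 = 2830.5313 kcal/day.
Apply stress factor: 2830.5313 × 1.1 = 3113.5844 kcal/day.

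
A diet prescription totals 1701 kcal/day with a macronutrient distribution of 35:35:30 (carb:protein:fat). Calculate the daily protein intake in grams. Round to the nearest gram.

149 g/day

Protein energy = 35% × 1701 = 595.35 kcal.
At 4 kcal/g: 595.35 ÷ 4 = 148.8375 g.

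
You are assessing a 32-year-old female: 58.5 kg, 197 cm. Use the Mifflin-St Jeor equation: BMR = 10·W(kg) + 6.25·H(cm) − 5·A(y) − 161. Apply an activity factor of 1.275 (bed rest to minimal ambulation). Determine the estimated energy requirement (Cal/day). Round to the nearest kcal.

Mifflin-St Jeor (female): BMR = 10(58.5) + 6.25(197) − 5(32) − 161 = 585 + 1231.25 − 160 − 161 = 1495.25 kcal/day.
TEE = BMR × activity factor = 1495.25 × 1.275 = 1906.4438 kcal/day.

1906 Cal/day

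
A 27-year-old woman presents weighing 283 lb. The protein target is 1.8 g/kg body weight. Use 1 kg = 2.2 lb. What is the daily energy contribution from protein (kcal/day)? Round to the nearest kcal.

926 kcal/day

Weight in kg = 283 ÷ 2.2 = 128.6364 kg.
Protein = 1.8 g/kg × 128.6364 kg = 231.5455 g/day.
Protein energy = 231.5455 g × 4 kcal/g = 926.1818 kcal/day.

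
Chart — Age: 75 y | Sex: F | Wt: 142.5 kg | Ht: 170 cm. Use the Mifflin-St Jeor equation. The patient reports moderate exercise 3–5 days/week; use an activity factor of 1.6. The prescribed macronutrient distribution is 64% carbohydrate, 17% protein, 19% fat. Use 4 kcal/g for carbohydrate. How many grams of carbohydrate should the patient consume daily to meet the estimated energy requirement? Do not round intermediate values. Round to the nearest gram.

500 g/day

Mifflin-St Jeor (female): BMR = 10(142.5) + 6.25(170) − 5(75) − 161 = 1425 + 1062.5 − 375 − 161 = 1951.5 kcal/day.
TEE = 1951.5 × 1.6 = 3122.4 kcal/day.
Carbohydrate energy = 64% × 3122.4 = 1998.336 kcal.
Carbohydrate = 1998.336 ÷ 4 kcal/g = 499.584 g.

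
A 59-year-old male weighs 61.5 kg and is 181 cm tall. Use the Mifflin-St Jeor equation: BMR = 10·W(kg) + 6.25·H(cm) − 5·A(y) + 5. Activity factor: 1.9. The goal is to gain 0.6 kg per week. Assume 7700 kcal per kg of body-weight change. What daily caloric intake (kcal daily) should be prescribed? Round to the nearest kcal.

3427 kcal daily

Mifflin-St Jeor (male): BMR = 10(61.5) + 6.25(181) − 5(59) + 5 = 615 + 1131.25 − 295 + 5 = 1456.25 kcal/day.
TEE = 1456.25 × 1.9 = 2766.875 kcal/day.
Required daily surplus = 0.6 × 7700 ÷ 7 = 660 kcal/day.
Target intake = 2766.875 + 660 = 3426.875 kcal/day.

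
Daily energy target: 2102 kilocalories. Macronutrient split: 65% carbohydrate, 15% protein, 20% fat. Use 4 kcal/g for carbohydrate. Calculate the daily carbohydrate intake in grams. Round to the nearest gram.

Carbohydrate energy = 65% × 2102 = 1366.3 kcal.
At 4 kcal/g: 1366.3 ÷ 4 = 341.575 g.

342 g/day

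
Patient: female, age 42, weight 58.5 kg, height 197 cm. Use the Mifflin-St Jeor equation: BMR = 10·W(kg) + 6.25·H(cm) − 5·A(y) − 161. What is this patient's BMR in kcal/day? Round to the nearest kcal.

1445 kcal/day

Mifflin-St Jeor (female): BMR = 10(58.5) + 6.25(197) − 5(42) − 161 = 585 + 1231.25 − 210 − 161 = 1445.25 kcal/day.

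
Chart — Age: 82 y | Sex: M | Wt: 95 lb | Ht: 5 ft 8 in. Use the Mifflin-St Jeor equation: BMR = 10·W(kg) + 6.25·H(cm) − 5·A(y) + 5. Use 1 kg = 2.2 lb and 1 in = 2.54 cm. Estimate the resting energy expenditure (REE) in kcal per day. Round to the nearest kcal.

Convert to metric: weight = 95 ÷ 2.2 = 43.1818 kg; height = (5×12 + 8) × 2.54 = 68 × 2.54 = 172.72 cm.
Mifflin-St Jeor (male): BMR = 10(43.1818) + 6.25(172.72) − 5(82) + 5 = 431.8182 + 1079.5 − 410 + 5 = 1106.3182 kcal/day.

1106 kcal per day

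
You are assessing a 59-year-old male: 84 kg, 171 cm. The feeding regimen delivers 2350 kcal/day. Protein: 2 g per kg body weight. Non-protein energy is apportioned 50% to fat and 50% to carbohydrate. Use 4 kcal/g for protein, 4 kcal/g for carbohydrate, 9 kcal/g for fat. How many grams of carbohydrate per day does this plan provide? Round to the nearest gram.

210 g/day

Protein = 2 × 84 = 168 g → 168 × 4 = 672 kcal.
Non-protein calories = 2350 − 672 = 1678 kcal.
Fat: 50% × 1678 = 839 kcal; carbohydrate: 839 kcal.
Carbohydrate: 839 kcal ÷ 4 kcal/g = 209.75 g.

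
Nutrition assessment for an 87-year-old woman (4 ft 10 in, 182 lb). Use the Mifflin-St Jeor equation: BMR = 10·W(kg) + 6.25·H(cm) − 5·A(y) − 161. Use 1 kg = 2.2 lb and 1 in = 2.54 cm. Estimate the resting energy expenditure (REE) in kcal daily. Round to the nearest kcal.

1152 kcal daily

Convert to metric: weight = 182 ÷ 2.2 = 82.7273 kg; height = (4×12 + 10) × 2.54 = 58 × 2.54 = 147.32 cm.
Mifflin-St Jeor (female): BMR = 10(82.7273) + 6.25(147.32) − 5(87) − 161 = 827.2727 + 920.75 − 435 − 161 = 1152.0227 kcal/day.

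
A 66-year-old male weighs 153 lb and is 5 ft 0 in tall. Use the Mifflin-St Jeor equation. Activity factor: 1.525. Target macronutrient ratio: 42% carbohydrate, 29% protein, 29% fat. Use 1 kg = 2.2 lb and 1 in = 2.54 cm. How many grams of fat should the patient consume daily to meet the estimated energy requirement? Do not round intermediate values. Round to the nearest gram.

65 g/day

Convert to metric: weight = 153 ÷ 2.2 = 69.5455 kg; height = (5×12 + 0) × 2.54 = 60 × 2.54 = 152.4 cm.
Mifflin-St Jeor (male): BMR = 10(69.5455) + 6.25(152.4) − 5(66) + 5 = 695.4545 + 952.5 − 330 + 5 = 1322.9545 kcal/day.
TEE = 1322.9545 × 1.525 = 2017.5057 kcal/day.
Fat energy = 29% × 2017.5057 = 585.0766 kcal.
Fat = 585.0766 ÷ 9 kcal/g = 65.0085 g.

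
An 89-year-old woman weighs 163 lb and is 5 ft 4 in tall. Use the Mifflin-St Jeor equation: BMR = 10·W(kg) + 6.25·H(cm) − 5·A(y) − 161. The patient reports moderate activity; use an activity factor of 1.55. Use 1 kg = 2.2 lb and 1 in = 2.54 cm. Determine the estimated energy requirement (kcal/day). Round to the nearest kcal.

Convert to metric: weight = 163 ÷ 2.2 = 74.0909 kg; height = (5×12 + 4) × 2.54 = 64 × 2.54 = 162.56 cm.
Mifflin-St Jeor (female): BMR = 10(74.0909) + 6.25(162.56) − 5(89) − 161 = 740.9091 + 1016 − 445 − 161 = 1150.9091 kcal/day.
TEE = BMR × activity factor = 1150.9091 × 1.55 = 1783.9091 kcal/day.

1784 kcal/day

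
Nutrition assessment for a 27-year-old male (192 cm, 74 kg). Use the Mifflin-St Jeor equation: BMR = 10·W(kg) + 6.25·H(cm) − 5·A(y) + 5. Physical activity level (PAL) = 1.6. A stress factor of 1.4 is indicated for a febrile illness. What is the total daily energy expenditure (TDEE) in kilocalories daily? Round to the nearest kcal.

4054 kilocalories daily

Mifflin-St Jeor (male): BMR = 10(74) + 6.25(192) − 5(27) + 5 = 740 + 1200 − 135 + 5 = 1810 kcal/day.
TEE = BMR × activity factor = 1810 × 1.6 = 2896 kcal/day.
Apply stress factor: 2896 × 1.4 = 4054.4 kcal/day.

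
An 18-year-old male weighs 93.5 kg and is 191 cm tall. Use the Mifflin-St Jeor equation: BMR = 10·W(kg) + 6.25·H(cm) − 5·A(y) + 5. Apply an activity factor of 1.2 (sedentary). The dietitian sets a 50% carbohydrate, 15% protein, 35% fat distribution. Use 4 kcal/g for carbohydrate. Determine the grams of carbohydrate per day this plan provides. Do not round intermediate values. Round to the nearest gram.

307 g/day

Mifflin-St Jeor (male): BMR = 10(93.5) + 6.25(191) − 5(18) + 5 = 935 + 1193.75 − 90 + 5 = 2043.75 kcal/day.
TEE = 2043.75 × 1.2 = 2452.5 kcal/day.
Carbohydrate energy = 50% × 2452.5 = 1226.25 kcal.
Carbohydrate = 1226.25 ÷ 4 kcal/g = 306.5625 g.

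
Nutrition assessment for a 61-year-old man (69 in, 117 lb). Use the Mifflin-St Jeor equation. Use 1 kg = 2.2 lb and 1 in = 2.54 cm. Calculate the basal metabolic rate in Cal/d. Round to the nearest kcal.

1327 Cal/d

Convert to metric: weight = 117 ÷ 2.2 = 53.1818 kg; height = 69 × 2.54 = 175.26 cm.
Mifflin-St Jeor (male): BMR = 10(53.1818) + 6.25(175.26) − 5(61) + 5 = 531.8182 + 1095.375 − 305 + 5 = 1327.1932 kcal/day.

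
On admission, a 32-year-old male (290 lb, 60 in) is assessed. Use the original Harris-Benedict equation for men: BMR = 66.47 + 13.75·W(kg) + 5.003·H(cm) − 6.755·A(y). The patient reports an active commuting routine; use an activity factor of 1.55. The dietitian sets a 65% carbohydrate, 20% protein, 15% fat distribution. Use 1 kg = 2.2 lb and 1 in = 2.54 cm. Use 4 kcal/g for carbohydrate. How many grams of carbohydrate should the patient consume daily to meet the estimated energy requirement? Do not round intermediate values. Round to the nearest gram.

Convert to metric: weight = 290 ÷ 2.2 = 131.8182 kg; height = 60 × 2.54 = 152.4 cm.
Harris-Benedict: BMR = 66.47 + 13.75(131.8182) + 5.003(152.4) − 6.755(32) = 2425.2672 kcal/day.
TEE = 2425.2672 × 1.55 = 3759.1642 kcal/day.
Carbohydrate energy = 65% × 3759.1642 = 2443.4567 kcal.
Carbohydrate = 2443.4567 ÷ 4 kcal/g = 610.8642 g.

611 g/day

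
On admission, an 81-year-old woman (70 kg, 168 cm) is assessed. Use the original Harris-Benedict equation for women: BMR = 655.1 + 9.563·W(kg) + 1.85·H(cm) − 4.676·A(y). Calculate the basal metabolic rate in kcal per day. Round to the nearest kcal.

1257 kcal per day

Harris-Benedict: BMR = 655.1 + 9.563(70) + 1.85(168) − 4.676(81) = 1256.554 kcal/day.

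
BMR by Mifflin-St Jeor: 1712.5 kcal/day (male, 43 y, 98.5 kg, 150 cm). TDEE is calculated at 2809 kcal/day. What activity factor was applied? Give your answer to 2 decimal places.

1.64

Activity factor = TEE ÷ BMR = 2809 ÷ 1712.5 = 1.64.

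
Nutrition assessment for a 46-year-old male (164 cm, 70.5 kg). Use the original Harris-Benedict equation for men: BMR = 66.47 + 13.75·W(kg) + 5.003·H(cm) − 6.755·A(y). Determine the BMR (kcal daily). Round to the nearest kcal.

Harris-Benedict: BMR = 66.47 + 13.75(70.5) + 5.003(164) − 6.755(46) = 1545.607 kcal/day.

1546 kcal daily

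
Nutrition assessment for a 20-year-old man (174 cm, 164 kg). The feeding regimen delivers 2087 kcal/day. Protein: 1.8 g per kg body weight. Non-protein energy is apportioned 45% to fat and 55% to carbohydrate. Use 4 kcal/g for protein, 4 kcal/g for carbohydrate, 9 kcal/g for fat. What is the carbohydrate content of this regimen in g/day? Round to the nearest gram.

125 g/day

Protein = 1.8 × 164 = 295.2 g → 295.2 × 4 = 1180.8 kcal.
Non-protein calories = 2087 − 1180.8 = 906.2 kcal.
Fat: 45% × 906.2 = 407.79 kcal; carbohydrate: 498.41 kcal.
Carbohydrate: 498.41 kcal ÷ 4 kcal/g = 124.6025 g.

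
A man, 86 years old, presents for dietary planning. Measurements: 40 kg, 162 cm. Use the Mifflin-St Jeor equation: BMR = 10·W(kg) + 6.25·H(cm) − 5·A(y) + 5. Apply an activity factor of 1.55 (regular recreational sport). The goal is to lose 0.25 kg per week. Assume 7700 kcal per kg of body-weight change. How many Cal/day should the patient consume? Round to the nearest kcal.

Mifflin-St Jeor (male): BMR = 10(40) + 6.25(162) − 5(86) + 5 = 400 + 1012.5 − 430 + 5 = 987.5 kcal/day.
TEE = 987.5 × 1.55 = 1530.625 kcal/day.
Required daily deficit = 0.25 × 7700 ÷ 7 = 275 kcal/day.
Target intake = 1530.625 − 275 = 1255.625 kcal/day.

1256 Cal/day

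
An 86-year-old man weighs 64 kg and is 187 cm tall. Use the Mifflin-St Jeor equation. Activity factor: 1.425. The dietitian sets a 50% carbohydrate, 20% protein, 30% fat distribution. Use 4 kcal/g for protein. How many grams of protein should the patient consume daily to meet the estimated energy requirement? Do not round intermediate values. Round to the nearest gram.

Mifflin-St Jeor (male): BMR = 10(64) + 6.25(187) − 5(86) + 5 = 640 + 1168.75 − 430 + 5 = 1383.75 kcal/day.
TEE = 1383.75 × 1.425 = 1971.8438 kcal/day.
Protein energy = 20% × 1971.8438 = 394.3688 kcal.
Protein = 394.3688 ÷ 4 kcal/g = 98.5922 g.

99 g/day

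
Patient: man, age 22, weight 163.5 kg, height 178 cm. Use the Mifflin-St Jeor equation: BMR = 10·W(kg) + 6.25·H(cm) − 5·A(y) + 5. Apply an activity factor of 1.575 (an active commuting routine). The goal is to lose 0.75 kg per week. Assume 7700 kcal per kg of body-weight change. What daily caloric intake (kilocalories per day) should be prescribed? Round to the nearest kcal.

Mifflin-St Jeor (male): BMR = 10(163.5) + 6.25(178) − 5(22) + 5 = 1635 + 1112.5 − 110 + 5 = 2642.5 kcal/day.
TEE = 2642.5 × 1.575 = 4161.9375 kcal/day.
Required daily deficit = 0.75 × 7700 ÷ 7 = 825 kcal/day.
Target intake = 4161.9375 − 825 = 3336.9375 kcal/day.

3337 kilocalories per day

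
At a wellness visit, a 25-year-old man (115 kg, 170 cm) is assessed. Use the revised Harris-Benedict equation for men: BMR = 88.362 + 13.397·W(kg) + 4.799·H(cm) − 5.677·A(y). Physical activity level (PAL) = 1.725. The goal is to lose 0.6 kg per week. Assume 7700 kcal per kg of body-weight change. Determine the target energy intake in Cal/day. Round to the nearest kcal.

Harris-Benedict: BMR = 88.362 + 13.397(115) + 4.799(170) − 5.677(25) = 2302.922 kcal/day.
TEE = 2302.922 × 1.725 = 3972.5405 kcal/day.
Required daily deficit = 0.6 × 7700 ÷ 7 = 660 kcal/day.
Target intake = 3972.5405 − 660 = 3312.5405 kcal/day.

3313 Cal/day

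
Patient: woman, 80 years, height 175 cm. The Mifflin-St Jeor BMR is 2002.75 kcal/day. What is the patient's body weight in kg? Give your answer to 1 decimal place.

147.0 kg

2002.75 = 10·W + 6.25(175) − 5(80) − 161
10·W = 2002.75 − 532.75 = 1470, so W = 147 kg.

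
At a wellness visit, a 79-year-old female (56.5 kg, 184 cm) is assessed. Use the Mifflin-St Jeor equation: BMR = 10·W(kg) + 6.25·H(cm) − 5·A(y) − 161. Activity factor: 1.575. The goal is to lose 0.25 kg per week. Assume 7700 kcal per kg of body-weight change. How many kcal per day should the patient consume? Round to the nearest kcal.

1550 kcal per day

Mifflin-St Jeor (female): BMR = 10(56.5) + 6.25(184) − 5(79) − 161 = 565 + 1150 − 395 − 161 = 1159 kcal/day.
TEE = 1159 × 1.575 = 1825.425 kcal/day.
Required daily deficit = 0.25 × 7700 ÷ 7 = 275 kcal/day.
Target intake = 1825.425 − 275 = 1550.425 kcal/day.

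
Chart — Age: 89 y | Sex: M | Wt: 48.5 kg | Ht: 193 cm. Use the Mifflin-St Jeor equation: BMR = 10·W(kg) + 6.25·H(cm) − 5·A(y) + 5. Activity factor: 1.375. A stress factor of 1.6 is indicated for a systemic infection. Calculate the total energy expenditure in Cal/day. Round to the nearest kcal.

Mifflin-St Jeor (male): BMR = 10(48.5) + 6.25(193) − 5(89) + 5 = 485 + 1206.25 − 445 + 5 = 1251.25 kcal/day.
TEE = BMR × activity factor = 1251.25 × 1.375 = 1720.4688 kcal/day.
Apply stress factor: 1720.4688 × 1.6 = 2752.75 kcal/day.

2753 Cal/day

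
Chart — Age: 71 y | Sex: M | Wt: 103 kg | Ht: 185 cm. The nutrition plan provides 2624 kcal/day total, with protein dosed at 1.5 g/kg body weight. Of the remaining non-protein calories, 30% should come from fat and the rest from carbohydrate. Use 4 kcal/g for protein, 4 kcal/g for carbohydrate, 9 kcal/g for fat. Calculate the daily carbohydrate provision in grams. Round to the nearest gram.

Protein = 1.5 × 103 = 154.5 g → 154.5 × 4 = 618 kcal.
Non-protein calories = 2624 − 618 = 2006 kcal.
Fat: 30% × 2006 = 601.8 kcal; carbohydrate: 1404.2 kcal.
Carbohydrate: 1404.2 kcal ÷ 4 kcal/g = 351.05 g.

351 g/day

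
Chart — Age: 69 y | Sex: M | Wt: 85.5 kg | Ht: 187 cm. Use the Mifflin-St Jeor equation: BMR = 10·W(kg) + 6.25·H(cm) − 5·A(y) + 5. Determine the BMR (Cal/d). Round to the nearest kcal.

1684 Cal/d

Mifflin-St Jeor (male): BMR = 10(85.5) + 6.25(187) − 5(69) + 5 = 855 + 1168.75 − 345 + 5 = 1683.75 kcal/day.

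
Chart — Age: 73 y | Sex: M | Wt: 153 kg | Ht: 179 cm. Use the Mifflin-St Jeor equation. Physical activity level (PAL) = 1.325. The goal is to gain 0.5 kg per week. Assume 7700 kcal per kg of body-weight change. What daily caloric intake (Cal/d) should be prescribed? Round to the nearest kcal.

Mifflin-St Jeor (male): BMR = 10(153) + 6.25(179) − 5(73) + 5 = 1530 + 1118.75 − 365 + 5 = 2288.75 kcal/day.
TEE = 2288.75 × 1.325 = 3032.5938 kcal/day.
Required daily surplus = 0.5 × 7700 ÷ 7 = 550 kcal/day.
Target intake = 3032.5938 + 550 = 3582.5938 kcal/day.

3583 Cal/d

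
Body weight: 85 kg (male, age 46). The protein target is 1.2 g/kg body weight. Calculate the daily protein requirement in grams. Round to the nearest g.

102 g/day

Protein = 1.2 g/kg × 85 kg = 102 g/day.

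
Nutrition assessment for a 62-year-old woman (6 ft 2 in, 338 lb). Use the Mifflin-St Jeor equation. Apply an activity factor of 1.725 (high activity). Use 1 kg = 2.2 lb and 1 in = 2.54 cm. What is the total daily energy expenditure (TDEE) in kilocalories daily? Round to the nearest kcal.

Convert to metric: weight = 338 ÷ 2.2 = 153.6364 kg; height = (6×12 + 2) × 2.54 = 74 × 2.54 = 187.96 cm.
Mifflin-St Jeor (female): BMR = 10(153.6364) + 6.25(187.96) − 5(62) − 161 = 1536.3636 + 1174.75 − 310 − 161 = 2240.1136 kcal/day.
TEE = BMR × activity factor = 2240.1136 × 1.725 = 3864.196 kcal/day.

3864 kilocalories daily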